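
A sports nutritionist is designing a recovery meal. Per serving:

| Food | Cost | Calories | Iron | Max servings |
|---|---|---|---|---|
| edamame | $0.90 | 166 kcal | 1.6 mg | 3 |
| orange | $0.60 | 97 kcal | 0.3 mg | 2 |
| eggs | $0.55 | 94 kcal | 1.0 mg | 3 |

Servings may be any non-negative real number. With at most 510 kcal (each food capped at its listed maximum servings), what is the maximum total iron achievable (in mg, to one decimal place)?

5.2 mg

Iron per kcal: eggs 0.01064, edamame 0.009639, orange 0.003093.
Take 3 servings of eggs: uses 282 kcal, +3.0 mg iron (running total 3.0 mg).
Take 1.373 servings of edamame: uses 228 kcal, +2.2 mg iron (running total 5.2 mg).
Greedy by best ratio exhausts the calories allowance optimally: 5.2 mg.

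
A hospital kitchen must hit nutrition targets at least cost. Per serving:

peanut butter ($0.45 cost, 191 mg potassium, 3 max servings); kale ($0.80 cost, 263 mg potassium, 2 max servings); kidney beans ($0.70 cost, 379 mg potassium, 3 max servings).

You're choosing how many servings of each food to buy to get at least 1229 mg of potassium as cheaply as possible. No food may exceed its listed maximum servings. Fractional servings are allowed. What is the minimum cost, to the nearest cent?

$2.32

Cost per mg of potassium: kidney beans $0.0018, peanut butter $0.0024, kale $0.0030.
Take 3 servings of kidney beans: +1137.0 mg potassium for $2.10 (total $2.10, still need 92.0 mg).
Take 0.4817 servings of peanut butter: +92.0 mg potassium for $0.22 (total $2.32, still need 0.0 mg).
Filling from the cheapest source first is optimal under one linear minimum: $2.32.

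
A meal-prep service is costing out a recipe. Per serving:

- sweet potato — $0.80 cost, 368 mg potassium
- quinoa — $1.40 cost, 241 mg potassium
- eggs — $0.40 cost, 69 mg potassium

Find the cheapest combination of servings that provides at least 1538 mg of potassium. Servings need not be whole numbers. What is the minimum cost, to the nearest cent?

Cost per mg of potassium: sweet potato $0.0022, eggs $0.0058, quinoa $0.0058.
With no serving limits, use only sweet potato: 1538 mg / 368 mg = 4.179 servings × $0.80 = $3.34.

$3.34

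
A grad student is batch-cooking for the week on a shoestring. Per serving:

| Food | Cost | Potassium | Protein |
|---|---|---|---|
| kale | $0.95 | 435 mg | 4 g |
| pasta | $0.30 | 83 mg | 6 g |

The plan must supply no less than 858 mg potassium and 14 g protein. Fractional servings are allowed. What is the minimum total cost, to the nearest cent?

The cheapest plan sits at a corner of the feasible region — with two constraints it uses at most two foods.
kale only: max(858/435, 14/4) = 3.5 servings → $3.33.
pasta only: max(858/83, 14/6) = 10.34 servings → $3.10.
kale + pasta with both tight: 1.75 servings and 1.167 servings → $2.01.
The minimum over all feasible corners is $2.01.

$2.01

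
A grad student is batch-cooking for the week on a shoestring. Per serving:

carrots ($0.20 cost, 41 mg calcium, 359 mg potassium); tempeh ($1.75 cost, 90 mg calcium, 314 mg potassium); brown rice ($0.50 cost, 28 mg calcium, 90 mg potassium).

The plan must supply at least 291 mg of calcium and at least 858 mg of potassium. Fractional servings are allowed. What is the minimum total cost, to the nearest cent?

$1.42

At the optimum either one food covers both requirements or two foods hit both targets exactly; no other combination can be cheaper.
carrots only: max(291/41, 858/359) = 7.098 servings → $1.42.
tempeh only: max(291/90, 858/314) = 3.233 servings → $5.66.
brown rice only: max(291/28, 858/90) = 10.39 servings → $5.20.
carrots + tempeh: the both-tight solution has a negative serving — not a feasible corner.
carrots + brown rice: the both-tight solution has a negative serving — not a feasible corner.
tempeh + brown rice: the both-tight solution has a negative serving — not a feasible corner.
The minimum over all feasible corners is $1.42.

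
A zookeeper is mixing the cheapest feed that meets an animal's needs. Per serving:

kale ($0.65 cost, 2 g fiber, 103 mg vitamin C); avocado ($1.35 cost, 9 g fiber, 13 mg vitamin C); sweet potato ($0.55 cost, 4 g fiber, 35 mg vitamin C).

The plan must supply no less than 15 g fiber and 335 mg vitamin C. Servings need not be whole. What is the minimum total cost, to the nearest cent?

An LP optimum is at a vertex; with two nutrient constraints at most two foods are used. Check each candidate.
kale only: max(15/2, 335/103) = 7.5 servings → $4.88.
avocado only: max(15/9, 335/13) = 25.77 servings → $34.79.
sweet potato only: max(15/4, 335/35) = 9.571 servings → $5.26.
kale + avocado with both tight: 3.13 servings and 0.9711 servings → $3.35.
kale + sweet potato with both tight: 2.383 servings and 2.558 servings → $2.96.
avocado + sweet potato: intersection lies outside the first quadrant.
So the least-cost plan costs $2.96.

$2.96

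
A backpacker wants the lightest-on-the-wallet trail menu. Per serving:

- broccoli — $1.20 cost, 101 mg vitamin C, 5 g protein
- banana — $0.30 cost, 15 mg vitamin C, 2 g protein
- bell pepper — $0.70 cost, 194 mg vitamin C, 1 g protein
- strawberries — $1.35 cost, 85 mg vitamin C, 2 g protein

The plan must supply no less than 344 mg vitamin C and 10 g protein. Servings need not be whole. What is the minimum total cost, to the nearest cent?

This is a tiny linear program; its minimum lies at a vertex of the feasible set. List the vertices and price them.
broccoli only: max(344/101, 10/5) = 3.406 servings → $4.09.
banana only: max(344/15, 10/2) = 22.93 servings → $6.88.
bell pepper only: max(344/194, 10/1) = 10 servings → $7.00.
strawberries only: max(344/85, 10/2) = 5 servings → $6.75.
broccoli + banana with both targets exact would need a negative amount; discard.
broccoli + bell pepper with both tight: 1.837 servings and 0.817 servings → $2.78.
broccoli + strawberries with both tight: 0.7265 servings and 3.184 servings → $5.17.
banana + bell pepper with both tight: 4.279 servings and 1.442 servings → $2.29.
banana + strawberries with both tight: 1.157 servings and 3.843 servings → $5.54.
bell pepper + strawberries with both targets exact would need a negative amount; discard.
So the least-cost plan costs $2.29.

$2.29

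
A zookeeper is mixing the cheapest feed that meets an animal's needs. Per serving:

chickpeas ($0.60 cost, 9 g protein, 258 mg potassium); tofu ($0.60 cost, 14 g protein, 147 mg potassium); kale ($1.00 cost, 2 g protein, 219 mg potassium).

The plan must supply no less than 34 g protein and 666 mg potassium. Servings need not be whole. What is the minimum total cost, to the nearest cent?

This is a tiny linear program; its minimum lies at a vertex of the feasible set. List the vertices and price them.
chickpeas only: max(34/9, 666/258) = 3.778 servings → $2.27.
tofu only: max(34/14, 666/147) = 4.531 servings → $2.72.
kale only: max(34/2, 666/219) = 17 servings → $17.00.
chickpeas + tofu with both tight: 1.89 servings and 1.214 servings → $1.86.
chickpeas + kale: the both-tight solution has a negative serving — not a feasible corner.
tofu + kale with both tight: 2.206 servings and 1.561 servings → $2.88.
So the least-cost plan costs $1.86.

$1.86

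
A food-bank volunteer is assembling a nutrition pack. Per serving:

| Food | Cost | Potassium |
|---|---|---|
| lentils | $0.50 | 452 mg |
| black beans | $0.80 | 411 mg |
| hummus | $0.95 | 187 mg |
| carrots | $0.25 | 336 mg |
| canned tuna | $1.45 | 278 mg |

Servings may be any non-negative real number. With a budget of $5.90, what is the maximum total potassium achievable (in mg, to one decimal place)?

Potassium per dollar: carrots 1344, lentils 904, black beans 513.8, hummus 196.8, canned tuna 191.7.
With no serving limits, spend the whole cost allowance on carrots: $5.90 / $0.25 × 336 mg = 7929.6 mg.

7929.6 mg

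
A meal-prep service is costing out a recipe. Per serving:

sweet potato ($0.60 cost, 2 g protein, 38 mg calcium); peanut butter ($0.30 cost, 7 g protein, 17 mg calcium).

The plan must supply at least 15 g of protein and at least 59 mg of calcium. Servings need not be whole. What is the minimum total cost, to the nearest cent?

sweet potato only: max(15/2, 59/38) = 7.5 servings → $4.50.
peanut butter only: max(15/7, 59/17) = 3.471 servings → $1.04.
sweet potato + peanut butter with both tight: 0.681 servings and 1.948 servings → $0.99.
The minimum over all feasible corners is $0.99.

$0.99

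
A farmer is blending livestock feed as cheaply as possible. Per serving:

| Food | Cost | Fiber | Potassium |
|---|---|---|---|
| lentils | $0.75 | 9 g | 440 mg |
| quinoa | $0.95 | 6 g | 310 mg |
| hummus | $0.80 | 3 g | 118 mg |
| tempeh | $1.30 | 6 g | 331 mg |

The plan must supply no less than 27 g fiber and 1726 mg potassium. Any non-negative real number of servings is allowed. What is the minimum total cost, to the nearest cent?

The cheapest plan sits at a corner of the feasible region — with two constraints it uses at most two foods.
lentils only: max(27/9, 1726/440) = 3.923 servings → $2.94.
quinoa only: max(27/6, 1726/310) = 5.568 servings → $5.29.
hummus only: max(27/3, 1726/118) = 14.63 servings → $11.70.
tempeh only: max(27/6, 1726/331) = 5.215 servings → $6.78.
lentils + quinoa: the both-tight solution has a negative serving — not a feasible corner.
lentils + hummus: the both-tight solution has a negative serving — not a feasible corner.
lentils + tempeh with both targets exact would need a negative amount; discard.
quinoa + hummus: the both-tight solution has a negative serving — not a feasible corner.
quinoa + tempeh: the both-tight solution has a negative serving — not a feasible corner.
hummus + tempeh: intersection lies outside the first quadrant.
Cheapest feasible corner: $2.94.

$2.94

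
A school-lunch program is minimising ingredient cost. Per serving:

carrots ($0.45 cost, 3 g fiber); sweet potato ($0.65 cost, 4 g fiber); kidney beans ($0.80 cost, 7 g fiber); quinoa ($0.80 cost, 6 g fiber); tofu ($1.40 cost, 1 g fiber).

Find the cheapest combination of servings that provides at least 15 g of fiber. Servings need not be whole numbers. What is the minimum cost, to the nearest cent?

$1.71

Cost per g of fiber: kidney beans $0.1143, quinoa $0.1333, carrots $0.1500, sweet potato $0.1625, tofu $1.4000.
With no serving limits, use only kidney beans: 15 g / 7 g = 2.143 servings × $0.80 = $1.71.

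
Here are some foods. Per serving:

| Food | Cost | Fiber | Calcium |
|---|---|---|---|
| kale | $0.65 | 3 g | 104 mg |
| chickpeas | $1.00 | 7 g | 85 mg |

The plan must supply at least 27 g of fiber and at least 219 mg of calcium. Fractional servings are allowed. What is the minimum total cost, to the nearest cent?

Two binding constraints pin down two serving amounts, so the optimal mix uses at most two foods. The candidates are each food alone (scaled to the tighter of fiber/calcium) and each pair with both constraints tight.
kale only: max(27/3, 219/104) = 9 servings → $5.85.
chickpeas only: max(27/7, 219/85) = 3.857 servings → $3.86.
kale + chickpeas: the both-tight solution has a negative serving — not a feasible corner.
Cheapest feasible corner: $3.86.

$3.86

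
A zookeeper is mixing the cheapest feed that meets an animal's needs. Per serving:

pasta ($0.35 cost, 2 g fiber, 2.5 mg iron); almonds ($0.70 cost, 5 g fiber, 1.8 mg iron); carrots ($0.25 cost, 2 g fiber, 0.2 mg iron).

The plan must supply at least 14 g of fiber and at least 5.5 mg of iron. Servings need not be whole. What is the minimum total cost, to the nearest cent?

$1.93

Compare the cost at each extreme point of the feasible region.
pasta only: max(14/2, 5.5/2.5) = 7 servings → $2.45.
almonds only: max(14/5, 5.5/1.8) = 3.056 servings → $2.14.
carrots only: max(14/2, 5.5/0.2) = 27.5 servings → $6.88.
pasta + almonds with both tight: 0.2584 servings and 2.697 servings → $1.98.
pasta + carrots with both tight: 1.783 servings and 5.217 servings → $1.93.
almonds + carrots: the both-tight solution has a negative serving — not a feasible corner.
The minimum over all feasible corners is $1.93.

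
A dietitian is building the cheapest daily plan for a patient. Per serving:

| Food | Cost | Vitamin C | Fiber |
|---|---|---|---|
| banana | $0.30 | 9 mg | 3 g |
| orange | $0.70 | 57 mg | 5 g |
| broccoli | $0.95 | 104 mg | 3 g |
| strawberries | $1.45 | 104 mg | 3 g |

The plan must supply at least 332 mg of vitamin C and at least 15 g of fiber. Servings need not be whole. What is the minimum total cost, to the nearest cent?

$3.32

This is a tiny linear program; its minimum lies at a vertex of the feasible set. List the vertices and price them.
banana only: max(332/9, 15/3) = 36.89 servings → $11.07.
orange only: max(332/57, 15/5) = 5.825 servings → $4.08.
broccoli only: max(332/104, 15/3) = 5 servings → $4.75.
strawberries only: max(332/104, 15/3) = 5 servings → $7.25.
banana + orange: intersection lies outside the first quadrant.
banana + broccoli with both tight: 1.979 servings and 3.021 servings → $3.46.
banana + strawberries with both tight: 1.979 servings and 3.021 servings → $4.97.
orange + broccoli with both tight: 1.616 servings and 2.307 servings → $3.32.
orange + strawberries with both tight: 1.616 servings and 2.307 servings → $4.48.
broccoli + strawberries (both tight): parallel constraints — no distinct corner.
Cheapest feasible corner: $3.32.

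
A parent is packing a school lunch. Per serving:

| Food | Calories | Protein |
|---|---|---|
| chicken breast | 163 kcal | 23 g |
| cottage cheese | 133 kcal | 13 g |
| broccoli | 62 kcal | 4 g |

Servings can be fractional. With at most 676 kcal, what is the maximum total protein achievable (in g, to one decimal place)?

Protein per kcal: chicken breast 0.1411, cottage cheese 0.09774, broccoli 0.06452.
With no serving limits, spend the whole calories allowance on chicken breast: 676 kcal / 163 kcal × 23 g = 95.4 g.

95.4 g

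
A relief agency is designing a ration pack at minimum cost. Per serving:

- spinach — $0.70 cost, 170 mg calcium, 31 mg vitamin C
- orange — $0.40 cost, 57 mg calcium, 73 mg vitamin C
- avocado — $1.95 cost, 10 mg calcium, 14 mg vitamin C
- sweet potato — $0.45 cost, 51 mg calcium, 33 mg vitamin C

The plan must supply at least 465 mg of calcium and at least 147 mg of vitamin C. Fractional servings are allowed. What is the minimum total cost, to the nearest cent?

Minimising a linear cost over {calcium ≥ 465, vitamin C ≥ 147, servings ≥ 0} — the optimum is at a vertex, using one or two foods.
spinach only: max(465/170, 147/31) = 4.742 servings → $3.32.
orange only: max(465/57, 147/73) = 8.158 servings → $3.26.
avocado only: max(465/10, 147/14) = 46.5 servings → $90.67.
sweet potato only: max(465/51, 147/33) = 9.118 servings → $4.10.
spinach + orange with both tight: 2.402 servings and 0.9936 servings → $2.08.
spinach + avocado with both tight: 2.435 servings and 5.109 servings → $11.67.
spinach + sweet potato with both tight: 1.948 servings and 2.625 servings → $2.54.
orange + avocado: the both-tight solution has a negative serving — not a feasible corner.
orange + sweet potato: intersection lies outside the first quadrant.
avocado + sweet potato: the both-tight solution has a negative serving — not a feasible corner.
So the least-cost plan costs $2.08.

$2.08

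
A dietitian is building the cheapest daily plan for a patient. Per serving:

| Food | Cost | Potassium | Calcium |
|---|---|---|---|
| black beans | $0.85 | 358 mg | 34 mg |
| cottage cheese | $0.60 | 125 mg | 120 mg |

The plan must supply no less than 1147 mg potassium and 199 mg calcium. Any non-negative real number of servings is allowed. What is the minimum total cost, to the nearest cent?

This is a tiny linear program; its minimum lies at a vertex of the feasible set. List the vertices and price them.
black beans only: max(1147/358, 199/34) = 5.853 servings → $4.97.
cottage cheese only: max(1147/125, 199/120) = 9.176 servings → $5.51.
black beans + cottage cheese with both tight: 2.913 servings and 0.833 servings → $2.98.
The minimum over all feasible corners is $2.98.

$2.98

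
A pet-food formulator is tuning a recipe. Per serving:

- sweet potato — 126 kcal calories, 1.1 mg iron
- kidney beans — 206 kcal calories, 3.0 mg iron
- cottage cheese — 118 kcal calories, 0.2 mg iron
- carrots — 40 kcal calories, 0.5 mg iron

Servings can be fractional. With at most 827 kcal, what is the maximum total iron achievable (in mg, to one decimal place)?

Iron per kcal: kidney beans 0.01456, carrots 0.0125, sweet potato 0.00873, cottage cheese 0.001695.
With no serving limits, spend the whole calories allowance on kidney beans: 827 kcal / 206 kcal × 3.0 mg = 12.0 mg.

12.0 mg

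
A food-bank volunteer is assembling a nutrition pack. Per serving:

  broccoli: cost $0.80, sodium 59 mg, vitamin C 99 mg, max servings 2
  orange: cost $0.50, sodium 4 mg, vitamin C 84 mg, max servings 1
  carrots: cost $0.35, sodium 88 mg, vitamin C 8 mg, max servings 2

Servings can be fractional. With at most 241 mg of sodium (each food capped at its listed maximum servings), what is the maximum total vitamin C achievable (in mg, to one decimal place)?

292.8 mg

Vitamin C per mg sodium: orange 21, broccoli 1.678, carrots 0.09091.
Take 1 serving of orange: uses 4 mg sodium, +84.0 mg vitamin C (running total 84.0 mg).
Take 2 servings of broccoli: uses 118 mg sodium, +198.0 mg vitamin C (running total 282.0 mg).
Take 1.352 servings of carrots: uses 119 mg sodium, +10.8 mg vitamin C (running total 292.8 mg).
Greedy by best ratio exhausts the sodium allowance optimally: 292.8 mg.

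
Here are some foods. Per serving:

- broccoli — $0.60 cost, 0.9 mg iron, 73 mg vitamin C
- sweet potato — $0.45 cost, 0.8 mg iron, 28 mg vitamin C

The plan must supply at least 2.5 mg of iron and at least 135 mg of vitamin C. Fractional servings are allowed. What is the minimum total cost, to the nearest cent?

$1.51

broccoli only: max(2.5/0.9, 135/73) = 2.778 servings → $1.67.
sweet potato only: max(2.5/0.8, 135/28) = 4.821 servings → $2.17.
broccoli + sweet potato with both tight: 1.145 servings and 1.837 servings → $1.51.
Cheapest feasible corner: $1.51.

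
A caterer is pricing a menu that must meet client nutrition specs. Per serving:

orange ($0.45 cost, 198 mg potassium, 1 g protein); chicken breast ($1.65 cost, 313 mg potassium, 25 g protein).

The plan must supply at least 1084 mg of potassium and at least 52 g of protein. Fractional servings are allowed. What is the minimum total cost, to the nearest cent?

With two linear requirements the optimum uses one or two foods; enumerate the corners.
orange only: max(1084/198, 52/1) = 52 servings → $23.40.
chicken breast only: max(1084/313, 52/25) = 3.463 servings → $5.71.
orange + chicken breast with both tight: 2.334 servings and 1.987 servings → $4.33.
The minimum over all feasible corners is $4.33.

$4.33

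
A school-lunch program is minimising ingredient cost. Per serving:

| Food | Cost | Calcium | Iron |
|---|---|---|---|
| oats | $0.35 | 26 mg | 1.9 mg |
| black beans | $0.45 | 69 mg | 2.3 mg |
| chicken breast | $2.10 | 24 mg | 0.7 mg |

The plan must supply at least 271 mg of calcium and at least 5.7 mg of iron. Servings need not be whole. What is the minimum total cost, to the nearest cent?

oats only: max(271/26, 5.7/1.9) = 10.42 servings → $3.65.
black beans only: max(271/69, 5.7/2.3) = 3.928 servings → $1.77.
chicken breast only: max(271/24, 5.7/0.7) = 11.29 servings → $23.71.
oats + black beans: intersection lies outside the first quadrant.
oats + chicken breast: intersection lies outside the first quadrant.
black beans + chicken breast with both targets exact would need a negative amount; discard.
So the least-cost plan costs $1.77.

$1.77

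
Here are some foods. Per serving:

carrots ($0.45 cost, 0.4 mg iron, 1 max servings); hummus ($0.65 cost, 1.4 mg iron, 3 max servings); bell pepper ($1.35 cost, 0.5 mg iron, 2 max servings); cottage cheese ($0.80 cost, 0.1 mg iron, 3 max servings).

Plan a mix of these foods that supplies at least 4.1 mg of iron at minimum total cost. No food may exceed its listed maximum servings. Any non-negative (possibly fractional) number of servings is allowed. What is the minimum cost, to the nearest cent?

Cost per mg of iron: hummus $0.4643, carrots $1.1250, bell pepper $2.7000, cottage cheese $8.0000.
Take 2.929 servings of hummus: +4.1 mg iron for $1.90 (total $1.90, still need 0.0 mg).
Greedy by cheapest-per-mg is optimal for a single linear constraint, so the minimum cost is $1.90.

$1.90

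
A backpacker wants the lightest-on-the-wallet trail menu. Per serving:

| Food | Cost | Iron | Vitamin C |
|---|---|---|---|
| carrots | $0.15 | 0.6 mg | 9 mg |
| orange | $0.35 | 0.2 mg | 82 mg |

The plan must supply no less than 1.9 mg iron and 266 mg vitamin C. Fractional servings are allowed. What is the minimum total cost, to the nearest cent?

For a min-cost LP with two ≥-constraints, a basic feasible solution has at most two positive variables.
carrots only: max(1.9/0.6, 266/9) = 29.56 servings → $4.43.
orange only: max(1.9/0.2, 266/82) = 9.5 servings → $3.33.
carrots + orange with both tight: 2.165 servings and 3.006 servings → $1.38.
The minimum over all feasible corners is $1.38.

$1.38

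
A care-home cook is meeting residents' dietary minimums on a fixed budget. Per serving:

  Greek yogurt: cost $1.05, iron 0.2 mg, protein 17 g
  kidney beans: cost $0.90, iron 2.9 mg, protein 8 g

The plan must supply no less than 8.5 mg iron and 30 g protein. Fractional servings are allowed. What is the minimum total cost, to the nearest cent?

$3.03

At the optimum either one food covers both requirements or two foods hit both targets exactly; no other combination can be cheaper.
Greek yogurt only: max(8.5/0.2, 30/17) = 42.5 servings → $44.62.
kidney beans only: max(8.5/2.9, 30/8) = 3.75 servings → $3.38.
Greek yogurt + kidney beans with both tight: 0.3983 servings and 2.904 servings → $3.03.
Cheapest feasible corner: $3.03.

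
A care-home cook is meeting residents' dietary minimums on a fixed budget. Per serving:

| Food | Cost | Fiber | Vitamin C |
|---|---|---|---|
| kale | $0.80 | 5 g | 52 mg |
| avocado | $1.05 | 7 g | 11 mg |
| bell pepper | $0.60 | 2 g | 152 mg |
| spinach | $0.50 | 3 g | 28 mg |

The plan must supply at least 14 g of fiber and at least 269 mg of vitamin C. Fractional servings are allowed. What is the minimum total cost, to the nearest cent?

$2.50

Two binding constraints pin down two serving amounts, so the optimal mix uses at most two foods. The candidates are each food alone (scaled to the tighter of fiber/vitamin C) and each pair with both constraints tight.
kale only: max(14/5, 269/52) = 5.173 servings → $4.14.
avocado only: max(14/7, 269/11) = 24.45 servings → $25.68.
bell pepper only: max(14/2, 269/152) = 7 servings → $4.20.
spinach only: max(14/3, 269/28) = 9.607 servings → $4.80.
kale + avocado: the both-tight solution has a negative serving — not a feasible corner.
kale + bell pepper with both tight: 2.424 servings and 0.9405 servings → $2.50.
kale + spinach: intersection lies outside the first quadrant.
avocado + bell pepper with both tight: 1.526 servings and 1.659 servings → $2.60.
avocado + spinach: the both-tight solution has a negative serving — not a feasible corner.
bell pepper + spinach with both tight: 1.038 servings and 3.975 servings → $2.61.
So the least-cost plan costs $2.50.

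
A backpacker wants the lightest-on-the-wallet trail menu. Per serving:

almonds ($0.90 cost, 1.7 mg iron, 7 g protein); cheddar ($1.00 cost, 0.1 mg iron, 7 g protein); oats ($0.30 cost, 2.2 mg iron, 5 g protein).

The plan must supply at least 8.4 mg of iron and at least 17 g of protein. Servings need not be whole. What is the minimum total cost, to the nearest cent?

almonds only: max(8.4/1.7, 17/7) = 4.941 servings → $4.45.
cheddar only: max(8.4/0.1, 17/7) = 84 servings → $84.00.
oats only: max(8.4/2.2, 17/5) = 3.818 servings → $1.15.
almonds + cheddar: intersection lies outside the first quadrant.
almonds + oats: the both-tight solution has a negative serving — not a feasible corner.
cheddar + oats: the both-tight solution has a negative serving — not a feasible corner.
Cheapest feasible corner: $1.15.

$1.15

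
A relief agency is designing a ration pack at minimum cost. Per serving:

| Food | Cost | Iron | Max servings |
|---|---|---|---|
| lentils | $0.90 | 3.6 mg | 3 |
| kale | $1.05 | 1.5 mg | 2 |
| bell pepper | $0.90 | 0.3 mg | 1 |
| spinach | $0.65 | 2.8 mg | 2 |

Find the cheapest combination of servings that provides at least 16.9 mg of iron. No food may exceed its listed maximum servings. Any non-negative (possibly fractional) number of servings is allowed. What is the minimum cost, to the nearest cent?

Cost per mg of iron: spinach $0.2321, lentils $0.2500, kale $0.7000, bell pepper $3.0000.
Take 2 servings of spinach: +5.6 mg iron for $1.30 (total $1.30, still need 11.3 mg).
Take 3 servings of lentils: +10.8 mg iron for $2.70 (total $4.00, still need 0.5 mg).
Take 0.3333 servings of kale: +0.5 mg iron for $0.35 (total $4.35, still need 0.0 mg).
Greedy by cheapest-per-mg is optimal for a single linear constraint, so the minimum cost is $4.35.

$4.35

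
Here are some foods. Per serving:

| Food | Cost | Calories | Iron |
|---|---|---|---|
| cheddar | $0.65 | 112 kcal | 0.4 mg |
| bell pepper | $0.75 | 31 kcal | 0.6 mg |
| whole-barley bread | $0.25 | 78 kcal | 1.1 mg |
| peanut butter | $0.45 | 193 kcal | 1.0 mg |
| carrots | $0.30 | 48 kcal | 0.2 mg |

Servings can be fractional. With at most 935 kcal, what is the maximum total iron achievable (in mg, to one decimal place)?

Iron per kcal: bell pepper 0.01935, whole-barley bread 0.0141, peanut butter 0.005181, carrots 0.004167, cheddar 0.003571.
With no serving limits, spend the whole calories allowance on bell pepper: 935 kcal / 31 kcal × 0.6 mg = 18.1 mg.

18.1 mg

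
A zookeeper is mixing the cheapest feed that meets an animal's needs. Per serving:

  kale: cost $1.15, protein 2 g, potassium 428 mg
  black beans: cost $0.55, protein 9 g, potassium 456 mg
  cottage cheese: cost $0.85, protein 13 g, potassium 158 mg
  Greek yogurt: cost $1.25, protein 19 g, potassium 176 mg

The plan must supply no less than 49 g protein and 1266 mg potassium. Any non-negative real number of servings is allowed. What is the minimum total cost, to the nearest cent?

For a min-cost LP with two ≥-constraints, a basic feasible solution has at most two positive variables.
kale only: max(49/2, 1266/428) = 24.5 servings → $28.18.
black beans only: max(49/9, 1266/456) = 5.444 servings → $2.99.
cottage cheese only: max(49/13, 1266/158) = 8.013 servings → $6.81.
Greek yogurt only: max(49/19, 1266/176) = 7.193 servings → $8.99.
kale + black beans: the both-tight solution has a negative serving — not a feasible corner.
kale + cottage cheese with both tight: 1.661 servings and 3.514 servings → $4.90.
kale + Greek yogurt with both tight: 1.983 servings and 2.37 servings → $5.24.
black beans + cottage cheese with both tight: 1.934 servings and 2.43 servings → $3.13.
black beans + Greek yogurt with both tight: 2.179 servings and 1.547 servings → $3.13.
cottage cheese + Greek yogurt: intersection lies outside the first quadrant.
So the least-cost plan costs $2.99.

$2.99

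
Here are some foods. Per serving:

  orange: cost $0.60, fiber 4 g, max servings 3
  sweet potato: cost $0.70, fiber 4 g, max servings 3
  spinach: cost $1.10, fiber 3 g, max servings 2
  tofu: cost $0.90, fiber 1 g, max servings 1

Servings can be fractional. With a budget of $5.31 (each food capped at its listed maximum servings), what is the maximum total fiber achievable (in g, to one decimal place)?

27.8 g

Fiber per dollar: orange 6.667, sweet potato 5.714, spinach 2.727, tofu 1.111.
Take 3 servings of orange: spends $1.80, +12.0 g fiber (running total 12.0 g).
Take 3 servings of sweet potato: spends $2.10, +12.0 g fiber (running total 24.0 g).
Take 1.282 servings of spinach: spends $1.41, +3.8 g fiber (running total 27.8 g).
Greedy by best ratio exhausts the cost allowance optimally: 27.8 g.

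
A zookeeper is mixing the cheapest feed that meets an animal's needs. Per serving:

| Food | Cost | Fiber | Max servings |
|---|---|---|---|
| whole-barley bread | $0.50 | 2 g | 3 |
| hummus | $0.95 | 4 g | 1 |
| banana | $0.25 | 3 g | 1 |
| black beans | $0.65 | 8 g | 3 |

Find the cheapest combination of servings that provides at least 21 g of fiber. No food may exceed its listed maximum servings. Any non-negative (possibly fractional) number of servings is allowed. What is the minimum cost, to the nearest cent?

$1.71

Cost per g of fiber: black beans $0.0813, banana $0.0833, hummus $0.2375, whole-barley bread $0.2500.
Take 2.625 servings of black beans: +21.0 g fiber for $1.71 (total $1.71, still need 0.0 g).
Greedy by cheapest-per-g is optimal for a single linear constraint, so the minimum cost is $1.71.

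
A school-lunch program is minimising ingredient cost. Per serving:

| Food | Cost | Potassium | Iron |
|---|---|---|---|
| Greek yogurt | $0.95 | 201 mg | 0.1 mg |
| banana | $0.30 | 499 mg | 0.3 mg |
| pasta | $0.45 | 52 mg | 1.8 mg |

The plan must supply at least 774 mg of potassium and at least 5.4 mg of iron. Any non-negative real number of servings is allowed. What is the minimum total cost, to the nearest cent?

$1.63

For a min-cost LP with two ≥-constraints, a basic feasible solution has at most two positive variables.
Greek yogurt only: max(774/201, 5.4/0.1) = 54 servings → $51.30.
banana only: max(774/499, 5.4/0.3) = 18 servings → $5.40.
pasta only: max(774/52, 5.4/1.8) = 14.88 servings → $6.70.
Greek yogurt + banana: intersection lies outside the first quadrant.
Greek yogurt + pasta with both tight: 3.119 servings and 2.827 servings → $4.24.
banana + pasta with both tight: 1.26 servings and 2.79 servings → $1.63.
The minimum over all feasible corners is $1.63.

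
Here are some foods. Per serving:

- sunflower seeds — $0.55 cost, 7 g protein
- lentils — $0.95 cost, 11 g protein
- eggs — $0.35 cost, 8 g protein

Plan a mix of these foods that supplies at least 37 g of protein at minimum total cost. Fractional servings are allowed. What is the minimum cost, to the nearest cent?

Cost per g of protein: eggs $0.0437, sunflower seeds $0.0786, lentils $0.0864.
With no serving limits, use only eggs: 37 g / 8 g = 4.625 servings × $0.35 = $1.62.

$1.62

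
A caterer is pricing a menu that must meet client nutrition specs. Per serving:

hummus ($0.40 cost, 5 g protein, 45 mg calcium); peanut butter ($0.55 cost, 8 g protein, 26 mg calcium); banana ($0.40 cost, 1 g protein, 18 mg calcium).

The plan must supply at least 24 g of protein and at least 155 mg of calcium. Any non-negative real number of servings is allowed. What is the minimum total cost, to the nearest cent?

Two binding constraints pin down two serving amounts, so the optimal mix uses at most two foods. The candidates are each food alone (scaled to the tighter of protein/calcium) and each pair with both constraints tight.
hummus only: max(24/5, 155/45) = 4.8 servings → $1.92.
peanut butter only: max(24/8, 155/26) = 5.962 servings → $3.28.
banana only: max(24/1, 155/18) = 24 servings → $9.60.
hummus + peanut butter with both tight: 2.678 servings and 1.326 servings → $1.80.
hummus + banana: intersection lies outside the first quadrant.
peanut butter + banana with both tight: 2.347 servings and 5.22 servings → $3.38.
The minimum over all feasible corners is $1.80.

$1.80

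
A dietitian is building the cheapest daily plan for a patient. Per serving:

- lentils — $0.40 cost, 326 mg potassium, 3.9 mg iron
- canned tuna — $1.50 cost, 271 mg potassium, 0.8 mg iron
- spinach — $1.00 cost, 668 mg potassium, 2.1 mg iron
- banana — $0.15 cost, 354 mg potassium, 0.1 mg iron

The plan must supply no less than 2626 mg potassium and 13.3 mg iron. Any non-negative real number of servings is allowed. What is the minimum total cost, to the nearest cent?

$1.98

The cheapest plan sits at a corner of the feasible region — with two constraints it uses at most two foods.
lentils only: max(2626/326, 13.3/3.9) = 8.055 servings → $3.22.
canned tuna only: max(2626/271, 13.3/0.8) = 16.62 servings → $24.94.
spinach only: max(2626/668, 13.3/2.1) = 6.333 servings → $6.33.
banana only: max(2626/354, 13.3/0.1) = 133 servings → $19.95.
lentils + canned tuna with both tight: 1.889 servings and 7.418 servings → $11.88.
lentils + spinach with both tight: 1.755 servings and 3.075 servings → $3.78.
lentils + banana with both tight: 3.298 servings and 4.381 servings → $1.98.
canned tuna + spinach with both targets exact would need a negative amount; discard.
canned tuna + banana: intersection lies outside the first quadrant.
spinach + banana with both targets exact would need a negative amount; discard.
So the least-cost plan costs $1.98.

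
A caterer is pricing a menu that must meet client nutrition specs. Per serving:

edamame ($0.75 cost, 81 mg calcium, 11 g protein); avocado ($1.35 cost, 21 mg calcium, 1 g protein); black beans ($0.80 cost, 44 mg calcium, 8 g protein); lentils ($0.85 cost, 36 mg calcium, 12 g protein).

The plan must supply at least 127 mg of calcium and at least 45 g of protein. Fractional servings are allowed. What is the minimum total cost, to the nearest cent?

$3.07

An LP optimum is at a vertex; with two nutrient constraints at most two foods are used. Check each candidate.
edamame only: max(127/81, 45/11) = 4.091 servings → $3.07.
avocado only: max(127/21, 45/1) = 45 servings → $60.75.
black beans only: max(127/44, 45/8) = 5.625 servings → $4.50.
lentils only: max(127/36, 45/12) = 3.75 servings → $3.19.
edamame + avocado: the both-tight solution has a negative serving — not a feasible corner.
edamame + black beans: intersection lies outside the first quadrant.
edamame + lentils: intersection lies outside the first quadrant.
avocado + black beans with both targets exact would need a negative amount; discard.
avocado + lentils: the both-tight solution has a negative serving — not a feasible corner.
black beans + lentils with both targets exact would need a negative amount; discard.
Cheapest feasible corner: $3.07.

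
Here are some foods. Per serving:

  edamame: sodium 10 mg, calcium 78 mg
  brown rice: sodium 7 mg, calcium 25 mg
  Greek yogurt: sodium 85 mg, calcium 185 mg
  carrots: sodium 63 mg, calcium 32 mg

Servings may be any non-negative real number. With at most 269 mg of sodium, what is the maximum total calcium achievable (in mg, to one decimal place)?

2098.2 mg

Calcium per mg sodium: edamame 7.8, brown rice 3.571, Greek yogurt 2.176, carrots 0.5079.
With no serving limits, spend the whole sodium allowance on edamame: 269 mg / 10 mg × 78 mg = 2098.2 mg.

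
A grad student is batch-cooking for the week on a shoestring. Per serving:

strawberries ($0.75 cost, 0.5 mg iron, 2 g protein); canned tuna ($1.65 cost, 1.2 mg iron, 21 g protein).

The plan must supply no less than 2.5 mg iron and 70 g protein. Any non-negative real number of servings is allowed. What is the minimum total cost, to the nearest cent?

Minimising a linear cost over {iron ≥ 2.5, protein ≥ 70, servings ≥ 0} — the optimum is at a vertex, using one or two foods.
strawberries only: max(2.5/0.5, 70/2) = 35 servings → $26.25.
canned tuna only: max(2.5/1.2, 70/21) = 3.333 servings → $5.50.
strawberries + canned tuna: intersection lies outside the first quadrant.
Cheapest feasible corner: $5.50.

$5.50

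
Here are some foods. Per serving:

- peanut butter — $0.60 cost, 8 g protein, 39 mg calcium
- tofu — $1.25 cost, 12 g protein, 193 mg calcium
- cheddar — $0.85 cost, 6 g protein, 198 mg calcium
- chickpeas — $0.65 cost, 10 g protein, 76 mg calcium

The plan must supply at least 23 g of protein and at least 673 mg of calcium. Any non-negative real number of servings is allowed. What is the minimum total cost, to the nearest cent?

$3.00

At the optimum either one food covers both requirements or two foods hit both targets exactly; no other combination can be cheaper.
peanut butter only: max(23/8, 673/39) = 17.26 servings → $10.35.
tofu only: max(23/12, 673/193) = 3.487 servings → $4.36.
cheddar only: max(23/6, 673/198) = 3.833 servings → $3.26.
chickpeas only: max(23/10, 673/76) = 8.855 servings → $5.76.
peanut butter + tofu with both targets exact would need a negative amount; discard.
peanut butter + cheddar with both tight: 0.3822 servings and 3.324 servings → $3.05.
peanut butter + chickpeas with both targets exact would need a negative amount; discard.
tofu + cheddar with both tight: 0.4236 servings and 2.986 servings → $3.07.
tofu + chickpeas with both targets exact would need a negative amount; discard.
cheddar + chickpeas with both tight: 3.269 servings and 0.3386 servings → $3.00.
The minimum over all feasible corners is $3.00.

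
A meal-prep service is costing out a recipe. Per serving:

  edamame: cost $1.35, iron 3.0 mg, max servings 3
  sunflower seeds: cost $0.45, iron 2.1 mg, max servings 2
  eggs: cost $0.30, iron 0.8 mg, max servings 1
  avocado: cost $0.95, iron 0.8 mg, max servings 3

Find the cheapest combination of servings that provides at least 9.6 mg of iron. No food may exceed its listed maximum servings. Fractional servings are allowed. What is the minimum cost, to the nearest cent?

$3.27

Cost per mg of iron: sunflower seeds $0.2143, eggs $0.3750, edamame $0.4500, avocado $1.1875.
Take 2 servings of sunflower seeds: +4.2 mg iron for $0.90 (total $0.90, still need 5.4 mg).
Take 1 serving of eggs: +0.8 mg iron for $0.30 (total $1.20, still need 4.6 mg).
Take 1.533 servings of edamame: +4.6 mg iron for $2.07 (total $3.27, still need 0.0 mg).
Greedy by cheapest-per-mg is optimal for a single linear constraint, so the minimum cost is $3.27.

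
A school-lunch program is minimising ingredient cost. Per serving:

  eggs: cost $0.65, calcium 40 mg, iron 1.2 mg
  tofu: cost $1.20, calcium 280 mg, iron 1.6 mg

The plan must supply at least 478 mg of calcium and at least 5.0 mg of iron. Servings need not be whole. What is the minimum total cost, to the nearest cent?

Check every corner: each single food scaled to meet both minima, and each pair solved so both constraints bind.
eggs only: max(478/40, 5.0/1.2) = 11.95 servings → $7.77.
tofu only: max(478/280, 5.0/1.6) = 3.125 servings → $3.75.
eggs + tofu with both tight: 2.335 servings and 1.374 servings → $3.17.
The minimum over all feasible corners is $3.17.

$3.17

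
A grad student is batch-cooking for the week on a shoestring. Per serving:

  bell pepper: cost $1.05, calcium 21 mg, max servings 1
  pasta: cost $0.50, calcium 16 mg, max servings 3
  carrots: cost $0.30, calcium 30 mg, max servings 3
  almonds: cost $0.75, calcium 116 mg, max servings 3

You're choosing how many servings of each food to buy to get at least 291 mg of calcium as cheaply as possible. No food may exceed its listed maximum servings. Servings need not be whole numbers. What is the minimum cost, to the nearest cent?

Cost per mg of calcium: almonds $0.0065, carrots $0.0100, pasta $0.0312, bell pepper $0.0500.
Take 2.509 servings of almonds: +291.0 mg calcium for $1.88 (total $1.88, still need 0.0 mg).
Filling from the cheapest source first is optimal under one linear minimum: $1.88.

$1.88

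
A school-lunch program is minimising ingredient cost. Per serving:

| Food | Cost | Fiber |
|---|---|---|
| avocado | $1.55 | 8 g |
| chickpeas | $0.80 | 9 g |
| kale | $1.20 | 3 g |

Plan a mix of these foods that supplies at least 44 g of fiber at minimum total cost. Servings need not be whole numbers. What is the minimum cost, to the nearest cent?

$3.91

Cost per g of fiber: chickpeas $0.0889, avocado $0.1938, kale $0.4000.
With no serving limits, use only chickpeas: 44 g / 9 g = 4.889 servings × $0.80 = $3.91.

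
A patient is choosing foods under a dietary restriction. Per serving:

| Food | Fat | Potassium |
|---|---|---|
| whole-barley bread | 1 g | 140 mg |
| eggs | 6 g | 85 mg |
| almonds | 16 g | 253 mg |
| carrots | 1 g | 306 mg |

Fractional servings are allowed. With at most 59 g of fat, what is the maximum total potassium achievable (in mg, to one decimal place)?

Potassium per g fat: carrots 306, whole-barley bread 140, almonds 15.81, eggs 14.17.
With no serving limits, spend the whole fat allowance on carrots: 59 g / 1 g × 306 mg = 18054.0 mg.

18054.0 mg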